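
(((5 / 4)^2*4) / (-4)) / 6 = -25 / 96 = -0.26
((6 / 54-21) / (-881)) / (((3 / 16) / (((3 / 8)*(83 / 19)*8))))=249664 / 150651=1.66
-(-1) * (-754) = -754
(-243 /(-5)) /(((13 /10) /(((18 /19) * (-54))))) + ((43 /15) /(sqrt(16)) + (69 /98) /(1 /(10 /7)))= -9713071457 /5083260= -1910.80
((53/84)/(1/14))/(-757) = -53/4542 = -0.01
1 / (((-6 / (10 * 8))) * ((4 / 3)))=-10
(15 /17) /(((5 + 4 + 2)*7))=15 /1309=0.01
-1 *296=-296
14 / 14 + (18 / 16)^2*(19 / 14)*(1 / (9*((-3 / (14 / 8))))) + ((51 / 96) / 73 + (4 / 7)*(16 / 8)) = 533417 / 261632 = 2.04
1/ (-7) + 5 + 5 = 69/ 7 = 9.86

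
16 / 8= 2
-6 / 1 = -6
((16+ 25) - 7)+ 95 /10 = 87 /2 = 43.50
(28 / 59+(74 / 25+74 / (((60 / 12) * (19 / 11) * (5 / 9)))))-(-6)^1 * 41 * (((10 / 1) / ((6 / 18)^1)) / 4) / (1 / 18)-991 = 903465963 / 28025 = 32237.86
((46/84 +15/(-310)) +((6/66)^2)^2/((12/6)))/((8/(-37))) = -352140137/152500656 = -2.31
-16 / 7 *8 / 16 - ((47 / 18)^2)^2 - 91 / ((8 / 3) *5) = -200064017 / 3674160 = -54.45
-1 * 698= -698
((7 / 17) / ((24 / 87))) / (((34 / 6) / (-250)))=-65.85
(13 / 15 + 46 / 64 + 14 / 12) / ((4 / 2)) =1321 / 960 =1.38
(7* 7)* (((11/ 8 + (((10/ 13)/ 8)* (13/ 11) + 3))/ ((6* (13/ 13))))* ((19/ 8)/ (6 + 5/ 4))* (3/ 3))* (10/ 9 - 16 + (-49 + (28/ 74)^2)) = -26257360745/ 34301664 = -765.48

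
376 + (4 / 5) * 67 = 2148 / 5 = 429.60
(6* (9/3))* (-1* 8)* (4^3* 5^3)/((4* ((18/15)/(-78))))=18720000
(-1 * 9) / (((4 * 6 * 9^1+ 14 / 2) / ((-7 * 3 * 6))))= 1134 / 223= 5.09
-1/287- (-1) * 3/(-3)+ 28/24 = 281/1722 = 0.16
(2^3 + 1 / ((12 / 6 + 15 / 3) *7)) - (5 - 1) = 197 / 49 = 4.02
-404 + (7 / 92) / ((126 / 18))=-37167 / 92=-403.99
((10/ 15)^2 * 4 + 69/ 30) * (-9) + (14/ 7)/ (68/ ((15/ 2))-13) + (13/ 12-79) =-407543/ 3540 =-115.13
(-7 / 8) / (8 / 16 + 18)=-7 / 148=-0.05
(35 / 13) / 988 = 35 / 12844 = 0.00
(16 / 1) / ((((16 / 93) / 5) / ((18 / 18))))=465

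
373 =373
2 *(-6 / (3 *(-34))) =2 / 17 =0.12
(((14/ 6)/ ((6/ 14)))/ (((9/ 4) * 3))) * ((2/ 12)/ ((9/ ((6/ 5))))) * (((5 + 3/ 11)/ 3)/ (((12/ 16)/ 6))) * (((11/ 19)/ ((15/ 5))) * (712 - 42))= 12186496/ 373977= 32.59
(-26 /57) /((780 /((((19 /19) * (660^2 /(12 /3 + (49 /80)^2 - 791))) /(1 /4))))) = 123904000 /95653581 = 1.30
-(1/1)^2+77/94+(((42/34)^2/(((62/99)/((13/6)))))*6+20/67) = 896953551/28211891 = 31.79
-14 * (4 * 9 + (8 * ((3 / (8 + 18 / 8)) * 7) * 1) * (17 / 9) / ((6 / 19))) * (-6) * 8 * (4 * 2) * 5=443161600 / 123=3602939.84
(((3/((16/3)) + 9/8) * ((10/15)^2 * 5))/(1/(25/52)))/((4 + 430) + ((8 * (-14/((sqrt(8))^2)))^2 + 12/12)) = 375/131248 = 0.00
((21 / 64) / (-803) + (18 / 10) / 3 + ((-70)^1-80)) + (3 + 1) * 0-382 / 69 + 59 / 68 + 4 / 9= -138913806311 / 904242240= -153.62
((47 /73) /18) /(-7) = -47 /9198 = -0.01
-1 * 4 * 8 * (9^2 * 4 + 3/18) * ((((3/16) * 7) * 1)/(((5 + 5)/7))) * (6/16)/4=-57183/64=-893.48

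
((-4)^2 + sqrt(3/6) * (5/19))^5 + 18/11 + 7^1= 854302748725 * sqrt(2)/19808792 + 1505211871851/1433531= 1110994.44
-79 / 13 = -6.08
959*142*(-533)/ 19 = -72582874/ 19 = -3820151.26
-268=-268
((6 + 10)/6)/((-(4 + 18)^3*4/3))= -0.00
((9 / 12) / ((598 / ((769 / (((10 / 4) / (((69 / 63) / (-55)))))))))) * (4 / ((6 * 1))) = -769 / 150150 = -0.01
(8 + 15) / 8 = 23 / 8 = 2.88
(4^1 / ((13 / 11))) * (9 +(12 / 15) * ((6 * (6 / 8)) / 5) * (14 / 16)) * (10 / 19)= 21186 / 1235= 17.15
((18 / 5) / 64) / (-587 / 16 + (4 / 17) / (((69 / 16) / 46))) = -459 / 278890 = -0.00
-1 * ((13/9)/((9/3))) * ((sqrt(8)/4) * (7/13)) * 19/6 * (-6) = 133 * sqrt(2)/54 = 3.48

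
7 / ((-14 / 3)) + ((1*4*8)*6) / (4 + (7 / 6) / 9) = 20067 / 446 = 44.99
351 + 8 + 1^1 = 360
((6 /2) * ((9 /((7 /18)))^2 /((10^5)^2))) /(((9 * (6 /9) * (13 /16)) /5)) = 6561 /39812500000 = 0.00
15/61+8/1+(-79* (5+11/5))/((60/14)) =-124.47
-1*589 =-589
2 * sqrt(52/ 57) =4 * sqrt(741)/ 57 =1.91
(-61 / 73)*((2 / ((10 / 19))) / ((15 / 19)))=-22021 / 5475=-4.02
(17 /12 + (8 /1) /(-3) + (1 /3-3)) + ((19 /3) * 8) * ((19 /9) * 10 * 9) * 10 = 385051 /4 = 96262.75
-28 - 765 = -793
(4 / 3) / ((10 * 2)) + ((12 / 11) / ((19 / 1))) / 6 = 239 / 3135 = 0.08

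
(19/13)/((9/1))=19/117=0.16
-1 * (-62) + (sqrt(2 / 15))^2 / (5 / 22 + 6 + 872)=17968574 / 289815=62.00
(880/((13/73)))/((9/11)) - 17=6022.66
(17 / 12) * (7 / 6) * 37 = 4403 / 72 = 61.15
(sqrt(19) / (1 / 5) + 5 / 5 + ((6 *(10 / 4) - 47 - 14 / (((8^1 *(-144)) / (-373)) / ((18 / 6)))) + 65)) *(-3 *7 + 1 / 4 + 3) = -355 *sqrt(19) / 4 - 278107 / 768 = -748.97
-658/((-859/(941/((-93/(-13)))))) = 8049314/79887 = 100.76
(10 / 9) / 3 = 10 / 27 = 0.37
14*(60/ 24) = 35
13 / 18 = 0.72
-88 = -88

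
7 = 7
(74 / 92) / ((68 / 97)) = 3589 / 3128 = 1.15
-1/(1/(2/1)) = -2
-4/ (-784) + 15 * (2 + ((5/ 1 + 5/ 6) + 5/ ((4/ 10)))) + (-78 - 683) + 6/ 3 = -453.99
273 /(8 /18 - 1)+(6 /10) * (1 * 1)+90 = -2004 /5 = -400.80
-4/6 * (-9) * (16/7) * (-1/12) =-8/7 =-1.14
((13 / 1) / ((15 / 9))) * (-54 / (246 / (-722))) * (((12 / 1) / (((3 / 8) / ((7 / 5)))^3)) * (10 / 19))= 2082103296 / 5125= 406264.06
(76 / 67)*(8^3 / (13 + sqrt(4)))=38912 / 1005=38.72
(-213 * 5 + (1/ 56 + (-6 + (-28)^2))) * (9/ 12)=-48213/ 224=-215.24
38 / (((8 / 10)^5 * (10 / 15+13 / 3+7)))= 59375 / 6144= 9.66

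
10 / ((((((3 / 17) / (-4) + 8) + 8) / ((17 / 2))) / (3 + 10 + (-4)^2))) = 33524 / 217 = 154.49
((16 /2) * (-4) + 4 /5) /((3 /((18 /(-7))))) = 936 /35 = 26.74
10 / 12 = 5 / 6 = 0.83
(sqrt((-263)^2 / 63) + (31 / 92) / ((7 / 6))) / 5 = 93 / 1610 + 263 * sqrt(7) / 105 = 6.68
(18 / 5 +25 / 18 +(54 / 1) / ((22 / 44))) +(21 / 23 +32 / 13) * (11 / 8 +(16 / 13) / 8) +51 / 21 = 1181077489 / 9795240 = 120.58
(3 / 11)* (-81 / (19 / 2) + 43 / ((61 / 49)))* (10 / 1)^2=822300 / 1159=709.49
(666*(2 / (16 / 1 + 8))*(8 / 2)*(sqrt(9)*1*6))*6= 23976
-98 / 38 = -2.58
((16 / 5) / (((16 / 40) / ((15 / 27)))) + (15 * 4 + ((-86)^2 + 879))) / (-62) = -75055 / 558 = -134.51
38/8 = 19/4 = 4.75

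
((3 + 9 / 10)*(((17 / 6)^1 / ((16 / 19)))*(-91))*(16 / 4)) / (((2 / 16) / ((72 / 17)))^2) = -466083072 / 85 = -5483330.26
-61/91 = -0.67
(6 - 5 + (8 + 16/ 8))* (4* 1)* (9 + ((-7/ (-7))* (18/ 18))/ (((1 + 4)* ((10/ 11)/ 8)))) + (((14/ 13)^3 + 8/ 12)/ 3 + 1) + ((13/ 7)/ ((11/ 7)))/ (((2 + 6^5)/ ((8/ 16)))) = 40185435950773/ 84586916700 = 475.08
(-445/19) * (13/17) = -5785/323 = -17.91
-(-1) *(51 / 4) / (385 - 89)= 51 / 1184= 0.04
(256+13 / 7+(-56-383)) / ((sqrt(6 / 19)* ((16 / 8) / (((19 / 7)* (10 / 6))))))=-30115* sqrt(114) / 441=-729.12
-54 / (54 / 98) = -98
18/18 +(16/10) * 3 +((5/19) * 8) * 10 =26.85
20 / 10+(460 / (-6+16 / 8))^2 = 13227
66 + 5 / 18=1193 / 18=66.28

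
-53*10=-530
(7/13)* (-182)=-98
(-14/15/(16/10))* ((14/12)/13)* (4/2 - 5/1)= 49/312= 0.16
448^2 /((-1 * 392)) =-512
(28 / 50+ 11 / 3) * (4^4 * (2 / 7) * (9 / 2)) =243456 / 175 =1391.18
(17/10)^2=2.89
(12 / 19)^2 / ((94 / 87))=6264 / 16967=0.37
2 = 2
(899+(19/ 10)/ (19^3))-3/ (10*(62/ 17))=201195831/ 223820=898.92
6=6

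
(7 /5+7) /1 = 42 /5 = 8.40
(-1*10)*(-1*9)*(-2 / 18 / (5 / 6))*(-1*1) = 12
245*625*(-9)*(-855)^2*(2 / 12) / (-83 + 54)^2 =-199651967.52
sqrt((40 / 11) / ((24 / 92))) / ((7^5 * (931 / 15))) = 10 * sqrt(3795) / 172120487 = 0.00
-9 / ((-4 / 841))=7569 / 4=1892.25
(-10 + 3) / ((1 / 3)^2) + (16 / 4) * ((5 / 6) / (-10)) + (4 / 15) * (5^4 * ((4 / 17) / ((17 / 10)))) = -34910 / 867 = -40.27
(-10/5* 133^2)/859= -41.19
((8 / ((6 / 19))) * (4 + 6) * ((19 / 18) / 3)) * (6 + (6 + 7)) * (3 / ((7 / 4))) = 548720 / 189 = 2903.28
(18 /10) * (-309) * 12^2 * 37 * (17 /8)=-31486482 /5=-6297296.40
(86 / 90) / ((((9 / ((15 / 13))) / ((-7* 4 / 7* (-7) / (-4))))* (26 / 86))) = -12943 / 4563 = -2.84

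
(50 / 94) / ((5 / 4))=20 / 47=0.43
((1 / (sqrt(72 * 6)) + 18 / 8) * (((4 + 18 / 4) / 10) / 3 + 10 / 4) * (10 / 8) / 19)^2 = 27889 * sqrt(3) / 6653952 + 15255283 / 89828352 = 0.18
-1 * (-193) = 193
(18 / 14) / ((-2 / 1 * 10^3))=-9 / 14000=-0.00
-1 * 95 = -95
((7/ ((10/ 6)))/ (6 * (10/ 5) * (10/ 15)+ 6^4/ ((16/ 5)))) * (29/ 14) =87/ 4130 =0.02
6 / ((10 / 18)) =54 / 5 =10.80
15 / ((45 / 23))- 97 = -268 / 3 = -89.33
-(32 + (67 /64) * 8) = -40.38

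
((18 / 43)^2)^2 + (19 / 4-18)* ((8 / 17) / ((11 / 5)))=-1792334018 / 639315787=-2.80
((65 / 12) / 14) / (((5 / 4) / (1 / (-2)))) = -13 / 84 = -0.15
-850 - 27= -877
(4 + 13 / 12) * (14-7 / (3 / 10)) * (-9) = 427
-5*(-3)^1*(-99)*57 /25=-16929 /5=-3385.80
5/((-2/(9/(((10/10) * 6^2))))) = -0.62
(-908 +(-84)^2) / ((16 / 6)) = 4611 / 2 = 2305.50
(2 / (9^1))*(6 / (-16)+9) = 23 / 12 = 1.92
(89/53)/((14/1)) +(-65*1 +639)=425997/742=574.12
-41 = -41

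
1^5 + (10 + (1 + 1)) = 13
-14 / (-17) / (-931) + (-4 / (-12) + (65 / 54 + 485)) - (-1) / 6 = 29711747 / 61047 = 486.70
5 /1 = 5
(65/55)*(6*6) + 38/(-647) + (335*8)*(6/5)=23190650/7117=3258.49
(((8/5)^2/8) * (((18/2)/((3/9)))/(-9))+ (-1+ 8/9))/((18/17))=-4097/4050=-1.01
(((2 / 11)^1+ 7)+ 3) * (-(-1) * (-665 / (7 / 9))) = -95760 / 11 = -8705.45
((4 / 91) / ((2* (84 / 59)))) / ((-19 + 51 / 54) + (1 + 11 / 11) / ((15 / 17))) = -885 / 905177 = -0.00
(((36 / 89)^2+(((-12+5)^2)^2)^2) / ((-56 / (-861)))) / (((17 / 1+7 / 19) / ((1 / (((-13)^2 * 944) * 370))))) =35571469223243 / 411455723993600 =0.09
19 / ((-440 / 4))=-19 / 110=-0.17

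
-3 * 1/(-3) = 1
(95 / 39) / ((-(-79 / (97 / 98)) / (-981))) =-3013305 / 100646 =-29.94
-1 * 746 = -746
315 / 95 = 63 / 19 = 3.32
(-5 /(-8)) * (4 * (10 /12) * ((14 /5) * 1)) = 35 /6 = 5.83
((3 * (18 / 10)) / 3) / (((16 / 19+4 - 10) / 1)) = -171 / 490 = -0.35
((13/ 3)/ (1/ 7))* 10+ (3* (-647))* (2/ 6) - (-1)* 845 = 1504/ 3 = 501.33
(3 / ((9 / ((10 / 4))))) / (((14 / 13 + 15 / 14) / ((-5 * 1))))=-2275 / 1173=-1.94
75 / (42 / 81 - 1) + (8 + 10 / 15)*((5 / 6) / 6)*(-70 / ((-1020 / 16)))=-154.45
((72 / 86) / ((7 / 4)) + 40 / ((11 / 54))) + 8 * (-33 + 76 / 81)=-15998072 / 268191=-59.65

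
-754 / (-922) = 377 / 461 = 0.82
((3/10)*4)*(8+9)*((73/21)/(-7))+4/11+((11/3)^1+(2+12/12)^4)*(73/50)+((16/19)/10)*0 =4602239/40425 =113.85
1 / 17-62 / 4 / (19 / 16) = -4197 / 323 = -12.99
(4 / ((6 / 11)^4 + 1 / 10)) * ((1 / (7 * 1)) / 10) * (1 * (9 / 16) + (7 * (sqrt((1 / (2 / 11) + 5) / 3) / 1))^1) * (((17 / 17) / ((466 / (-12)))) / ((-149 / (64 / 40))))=0.00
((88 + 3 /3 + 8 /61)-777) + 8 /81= -3398272 /4941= -687.77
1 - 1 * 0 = 1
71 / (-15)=-71 / 15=-4.73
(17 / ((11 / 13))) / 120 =221 / 1320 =0.17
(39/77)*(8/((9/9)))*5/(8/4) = 780/77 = 10.13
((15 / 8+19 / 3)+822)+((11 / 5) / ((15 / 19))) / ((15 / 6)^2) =4153271 / 5000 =830.65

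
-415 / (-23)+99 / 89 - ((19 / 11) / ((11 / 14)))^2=429265360 / 29970127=14.32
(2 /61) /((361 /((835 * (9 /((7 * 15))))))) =1002 /154147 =0.01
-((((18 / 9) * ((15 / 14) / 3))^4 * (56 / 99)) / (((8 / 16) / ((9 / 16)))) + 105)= -396790 / 3773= -105.17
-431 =-431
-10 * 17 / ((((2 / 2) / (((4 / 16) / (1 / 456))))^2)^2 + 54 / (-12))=28712322720 / 760032071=37.78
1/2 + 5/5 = 3/2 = 1.50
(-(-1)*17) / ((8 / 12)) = 51 / 2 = 25.50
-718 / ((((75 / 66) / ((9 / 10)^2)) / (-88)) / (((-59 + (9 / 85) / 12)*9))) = -1270291281534 / 53125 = -23911365.30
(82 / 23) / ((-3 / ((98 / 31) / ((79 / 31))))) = -1.47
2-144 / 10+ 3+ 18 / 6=-32 / 5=-6.40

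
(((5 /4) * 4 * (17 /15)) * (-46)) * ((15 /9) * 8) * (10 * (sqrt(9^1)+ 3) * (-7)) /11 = 4379200 /33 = 132703.03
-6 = -6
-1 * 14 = -14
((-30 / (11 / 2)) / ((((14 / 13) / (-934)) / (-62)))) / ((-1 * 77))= 3809.09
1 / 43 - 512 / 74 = -10971 / 1591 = -6.90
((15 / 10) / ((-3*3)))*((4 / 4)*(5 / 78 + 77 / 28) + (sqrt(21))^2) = -3715 / 936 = -3.97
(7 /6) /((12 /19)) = 133 /72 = 1.85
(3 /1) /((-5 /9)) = -27 /5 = -5.40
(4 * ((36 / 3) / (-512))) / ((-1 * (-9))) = -1 / 96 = -0.01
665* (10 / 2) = 3325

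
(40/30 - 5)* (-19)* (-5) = -1045/3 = -348.33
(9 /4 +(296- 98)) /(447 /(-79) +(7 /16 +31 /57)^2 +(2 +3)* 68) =13157982144 /22032135247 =0.60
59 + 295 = 354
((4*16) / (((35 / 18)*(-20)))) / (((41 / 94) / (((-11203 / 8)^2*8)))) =-59193922.68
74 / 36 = 37 / 18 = 2.06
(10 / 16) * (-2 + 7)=3.12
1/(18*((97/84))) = 14/291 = 0.05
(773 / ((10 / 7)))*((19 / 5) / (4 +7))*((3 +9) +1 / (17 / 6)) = 2309.08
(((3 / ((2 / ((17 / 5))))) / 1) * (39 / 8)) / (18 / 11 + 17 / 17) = 21879 / 2320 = 9.43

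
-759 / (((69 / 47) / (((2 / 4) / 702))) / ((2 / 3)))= -0.25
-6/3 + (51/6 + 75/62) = 239/31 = 7.71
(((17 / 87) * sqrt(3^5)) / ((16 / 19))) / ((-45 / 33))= -3553 * sqrt(3) / 2320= -2.65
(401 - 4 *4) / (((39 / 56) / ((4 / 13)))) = 170.10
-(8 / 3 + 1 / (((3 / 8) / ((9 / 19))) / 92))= -118.88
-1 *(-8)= 8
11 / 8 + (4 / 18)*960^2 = 1638411 / 8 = 204801.38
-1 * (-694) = 694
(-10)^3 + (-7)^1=-1007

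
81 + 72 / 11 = 963 / 11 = 87.55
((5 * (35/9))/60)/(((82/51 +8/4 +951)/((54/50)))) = 51/139100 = 0.00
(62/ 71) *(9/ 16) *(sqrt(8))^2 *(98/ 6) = 4557/ 71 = 64.18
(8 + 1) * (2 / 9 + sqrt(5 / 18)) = 6.74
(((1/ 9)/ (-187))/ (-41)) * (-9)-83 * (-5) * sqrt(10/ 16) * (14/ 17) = -1/ 7667 + 2905 * sqrt(10)/ 34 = 270.19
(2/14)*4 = 4/7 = 0.57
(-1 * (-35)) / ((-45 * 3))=-7 / 27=-0.26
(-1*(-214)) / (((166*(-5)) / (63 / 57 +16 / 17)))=-70727 / 134045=-0.53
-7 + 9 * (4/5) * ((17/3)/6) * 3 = 67/5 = 13.40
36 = 36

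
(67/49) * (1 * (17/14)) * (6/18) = 1139/2058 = 0.55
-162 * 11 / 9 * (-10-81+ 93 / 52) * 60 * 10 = 137778300 / 13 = 10598330.77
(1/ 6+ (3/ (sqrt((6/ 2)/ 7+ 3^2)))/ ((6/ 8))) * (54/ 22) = 9/ 22+ 18 * sqrt(462)/ 121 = 3.61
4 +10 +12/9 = 46/3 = 15.33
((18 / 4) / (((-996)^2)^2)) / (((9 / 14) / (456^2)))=2527 / 1708499556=0.00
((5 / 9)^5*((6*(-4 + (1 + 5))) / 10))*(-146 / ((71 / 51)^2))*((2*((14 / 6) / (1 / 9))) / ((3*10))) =-73839500 / 11024667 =-6.70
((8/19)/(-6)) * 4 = -16/57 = -0.28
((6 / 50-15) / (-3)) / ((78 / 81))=1674 / 325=5.15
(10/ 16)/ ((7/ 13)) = 65/ 56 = 1.16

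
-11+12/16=-41/4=-10.25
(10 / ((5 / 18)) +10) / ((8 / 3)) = 69 / 4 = 17.25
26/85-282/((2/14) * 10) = -16753/85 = -197.09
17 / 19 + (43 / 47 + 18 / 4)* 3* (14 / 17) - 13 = 19321 / 15181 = 1.27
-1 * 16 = -16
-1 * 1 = -1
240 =240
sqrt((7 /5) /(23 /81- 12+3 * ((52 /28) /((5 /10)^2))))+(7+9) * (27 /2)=63 * sqrt(29965) /29965+216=216.36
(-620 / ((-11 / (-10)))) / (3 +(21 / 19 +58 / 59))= -28025 / 253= -110.77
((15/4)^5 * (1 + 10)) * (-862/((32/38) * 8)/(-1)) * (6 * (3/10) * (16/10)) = 24625346625/8192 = 3006023.76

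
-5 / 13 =-0.38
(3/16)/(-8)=-3/128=-0.02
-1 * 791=-791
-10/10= -1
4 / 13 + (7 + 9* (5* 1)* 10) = 5945 / 13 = 457.31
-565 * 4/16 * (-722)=203965/2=101982.50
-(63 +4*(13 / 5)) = -367 / 5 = -73.40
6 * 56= 336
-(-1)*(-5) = -5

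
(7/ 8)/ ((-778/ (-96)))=42/ 389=0.11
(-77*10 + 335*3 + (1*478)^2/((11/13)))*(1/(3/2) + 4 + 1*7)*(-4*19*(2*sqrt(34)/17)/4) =-1317975470*sqrt(34)/187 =-41096532.43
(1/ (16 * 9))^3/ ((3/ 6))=1/ 1492992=0.00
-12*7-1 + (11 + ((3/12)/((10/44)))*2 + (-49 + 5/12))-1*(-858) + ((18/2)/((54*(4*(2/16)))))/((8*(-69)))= 6107461/8280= 737.62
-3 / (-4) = 3 / 4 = 0.75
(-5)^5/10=-312.50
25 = 25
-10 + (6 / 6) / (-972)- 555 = -549181 / 972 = -565.00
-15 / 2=-7.50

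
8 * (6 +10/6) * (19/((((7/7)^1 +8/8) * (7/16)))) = 27968/21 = 1331.81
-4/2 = -2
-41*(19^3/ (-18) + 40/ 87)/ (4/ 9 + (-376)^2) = 8145511/ 73798504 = 0.11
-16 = -16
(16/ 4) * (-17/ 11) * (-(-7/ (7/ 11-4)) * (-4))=-1904/ 37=-51.46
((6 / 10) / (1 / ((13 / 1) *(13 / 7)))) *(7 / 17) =507 / 85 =5.96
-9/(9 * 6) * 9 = -3/2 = -1.50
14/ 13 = 1.08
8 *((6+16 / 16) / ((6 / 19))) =532 / 3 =177.33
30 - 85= -55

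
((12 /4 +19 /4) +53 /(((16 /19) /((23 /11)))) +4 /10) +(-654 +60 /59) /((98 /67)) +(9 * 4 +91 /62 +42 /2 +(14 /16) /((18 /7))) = -21992442359 /88724790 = -247.87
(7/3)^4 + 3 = 2644/81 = 32.64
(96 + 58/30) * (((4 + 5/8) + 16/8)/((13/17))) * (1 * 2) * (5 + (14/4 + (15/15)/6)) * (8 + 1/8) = 17206397/144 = 119488.87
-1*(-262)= 262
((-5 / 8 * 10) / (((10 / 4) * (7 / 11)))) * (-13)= 715 / 14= 51.07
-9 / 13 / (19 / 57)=-2.08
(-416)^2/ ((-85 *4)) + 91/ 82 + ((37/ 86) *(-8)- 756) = -379828579/ 299710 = -1267.32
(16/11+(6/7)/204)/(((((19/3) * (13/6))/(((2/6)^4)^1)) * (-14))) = -0.00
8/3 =2.67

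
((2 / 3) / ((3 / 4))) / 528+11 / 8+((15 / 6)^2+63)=167809 / 2376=70.63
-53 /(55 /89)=-4717 /55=-85.76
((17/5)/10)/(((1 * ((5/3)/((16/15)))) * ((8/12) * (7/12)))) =2448/4375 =0.56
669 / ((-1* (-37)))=18.08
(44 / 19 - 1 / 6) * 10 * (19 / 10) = 245 / 6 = 40.83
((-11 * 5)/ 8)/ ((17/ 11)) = -605/ 136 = -4.45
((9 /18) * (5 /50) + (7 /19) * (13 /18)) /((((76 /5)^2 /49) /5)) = 1324225 /3950784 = 0.34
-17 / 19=-0.89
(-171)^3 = -5000211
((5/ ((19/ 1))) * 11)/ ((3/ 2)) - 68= -3766/ 57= -66.07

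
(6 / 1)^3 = 216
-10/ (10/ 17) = -17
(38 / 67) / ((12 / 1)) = 19 / 402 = 0.05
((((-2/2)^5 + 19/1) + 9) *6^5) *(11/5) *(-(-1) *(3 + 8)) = 25404192/5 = 5080838.40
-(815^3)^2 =-293052649656390625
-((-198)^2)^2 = -1536953616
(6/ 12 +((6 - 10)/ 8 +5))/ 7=5/ 7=0.71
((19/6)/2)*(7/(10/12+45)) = 133/550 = 0.24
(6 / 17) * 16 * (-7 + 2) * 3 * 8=-11520 / 17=-677.65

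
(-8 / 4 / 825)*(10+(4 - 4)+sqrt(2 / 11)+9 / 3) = -26 / 825 - 2*sqrt(22) / 9075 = -0.03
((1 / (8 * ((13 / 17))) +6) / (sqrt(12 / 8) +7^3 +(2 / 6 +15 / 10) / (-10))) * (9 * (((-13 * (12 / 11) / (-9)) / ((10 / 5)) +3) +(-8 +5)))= 593312805 / 4653861971 - 865350 * sqrt(6) / 4653861971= 0.13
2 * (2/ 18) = 2/ 9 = 0.22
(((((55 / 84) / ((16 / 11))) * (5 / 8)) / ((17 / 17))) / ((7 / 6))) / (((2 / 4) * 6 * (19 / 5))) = 0.02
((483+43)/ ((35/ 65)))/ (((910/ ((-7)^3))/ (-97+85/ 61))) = 10736712/ 305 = 35202.33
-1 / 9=-0.11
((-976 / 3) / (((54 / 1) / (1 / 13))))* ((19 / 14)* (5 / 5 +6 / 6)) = -9272 / 7371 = -1.26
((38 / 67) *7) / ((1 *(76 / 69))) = 483 / 134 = 3.60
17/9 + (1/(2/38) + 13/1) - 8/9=33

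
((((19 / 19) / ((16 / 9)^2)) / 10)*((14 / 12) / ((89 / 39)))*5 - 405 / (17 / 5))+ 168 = 75859323 / 1549312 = 48.96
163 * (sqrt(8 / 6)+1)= 163+326 * sqrt(3) / 3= 351.22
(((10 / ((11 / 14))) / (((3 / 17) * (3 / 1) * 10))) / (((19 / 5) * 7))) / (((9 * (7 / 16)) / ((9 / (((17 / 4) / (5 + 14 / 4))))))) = 5440 / 13167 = 0.41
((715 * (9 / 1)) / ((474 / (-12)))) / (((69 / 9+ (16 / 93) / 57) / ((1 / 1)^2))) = -68223870 / 3211903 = -21.24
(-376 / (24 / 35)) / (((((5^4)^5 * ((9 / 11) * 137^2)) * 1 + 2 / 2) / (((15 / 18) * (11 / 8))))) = -995225 / 2319776916503906251584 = -0.00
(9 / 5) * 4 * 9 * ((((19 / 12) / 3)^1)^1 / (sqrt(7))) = 171 * sqrt(7) / 35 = 12.93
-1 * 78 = -78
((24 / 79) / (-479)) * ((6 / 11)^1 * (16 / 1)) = -0.01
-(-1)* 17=17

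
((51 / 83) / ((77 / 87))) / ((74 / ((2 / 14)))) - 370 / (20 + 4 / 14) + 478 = 108066206961 / 235048198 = 459.76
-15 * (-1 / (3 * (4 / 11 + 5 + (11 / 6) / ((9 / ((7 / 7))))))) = 2970 / 3307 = 0.90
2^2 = 4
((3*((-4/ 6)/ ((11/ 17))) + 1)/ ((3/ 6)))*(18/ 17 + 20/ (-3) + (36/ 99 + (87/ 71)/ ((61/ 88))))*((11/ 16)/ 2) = 97138039/ 19437528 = 5.00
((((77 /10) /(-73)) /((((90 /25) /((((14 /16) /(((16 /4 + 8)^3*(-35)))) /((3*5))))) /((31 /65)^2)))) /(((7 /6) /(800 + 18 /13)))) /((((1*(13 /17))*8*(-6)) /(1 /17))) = -0.00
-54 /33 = -18 /11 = -1.64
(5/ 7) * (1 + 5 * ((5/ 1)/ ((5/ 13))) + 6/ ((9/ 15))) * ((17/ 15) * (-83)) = -107236/ 21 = -5106.48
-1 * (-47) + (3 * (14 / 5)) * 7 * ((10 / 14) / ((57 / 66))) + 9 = 1988 / 19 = 104.63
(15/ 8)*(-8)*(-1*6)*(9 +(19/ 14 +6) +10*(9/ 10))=15975/ 7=2282.14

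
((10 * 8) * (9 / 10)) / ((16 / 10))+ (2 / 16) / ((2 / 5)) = 725 / 16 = 45.31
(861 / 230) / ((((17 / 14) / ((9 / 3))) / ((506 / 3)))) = 132594 / 85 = 1559.93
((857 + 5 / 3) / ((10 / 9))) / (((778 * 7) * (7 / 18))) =0.36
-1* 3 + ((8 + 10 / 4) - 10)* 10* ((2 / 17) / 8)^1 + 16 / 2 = 345 / 68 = 5.07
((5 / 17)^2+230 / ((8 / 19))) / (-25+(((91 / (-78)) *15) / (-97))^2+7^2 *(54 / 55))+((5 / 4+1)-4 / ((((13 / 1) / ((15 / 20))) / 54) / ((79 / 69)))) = 191912528371693 / 16557291553764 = 11.59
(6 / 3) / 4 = 1 / 2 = 0.50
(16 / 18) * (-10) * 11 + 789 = 6221 / 9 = 691.22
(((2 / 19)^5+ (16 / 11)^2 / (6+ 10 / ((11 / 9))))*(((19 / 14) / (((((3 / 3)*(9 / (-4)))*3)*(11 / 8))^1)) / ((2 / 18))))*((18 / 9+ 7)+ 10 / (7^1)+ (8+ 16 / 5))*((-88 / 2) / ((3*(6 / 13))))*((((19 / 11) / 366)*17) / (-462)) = -16316251356928 / 696242205181215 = -0.02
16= 16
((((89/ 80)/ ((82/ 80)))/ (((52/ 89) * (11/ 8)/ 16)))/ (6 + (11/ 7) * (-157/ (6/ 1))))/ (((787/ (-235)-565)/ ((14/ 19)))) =1751238048/ 2194564901815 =0.00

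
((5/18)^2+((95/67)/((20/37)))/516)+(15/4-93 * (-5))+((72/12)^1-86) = 1451812501/3733776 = 388.83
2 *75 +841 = 991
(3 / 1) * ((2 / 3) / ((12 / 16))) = 8 / 3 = 2.67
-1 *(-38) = 38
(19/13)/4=19/52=0.37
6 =6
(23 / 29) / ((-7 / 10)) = -230 / 203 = -1.13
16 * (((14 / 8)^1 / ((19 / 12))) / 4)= 84 / 19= 4.42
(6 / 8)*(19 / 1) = 57 / 4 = 14.25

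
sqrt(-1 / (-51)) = 0.14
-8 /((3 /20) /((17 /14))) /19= -3.41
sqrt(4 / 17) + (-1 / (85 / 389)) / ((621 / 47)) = -18283 / 52785 + 2 * sqrt(17) / 17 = 0.14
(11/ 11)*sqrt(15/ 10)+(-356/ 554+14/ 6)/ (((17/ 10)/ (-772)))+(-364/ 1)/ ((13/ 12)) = -15593272/ 14127+sqrt(6)/ 2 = -1102.57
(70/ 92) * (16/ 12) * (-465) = -10850/ 23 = -471.74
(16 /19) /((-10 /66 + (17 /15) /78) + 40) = 205920 /9747703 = 0.02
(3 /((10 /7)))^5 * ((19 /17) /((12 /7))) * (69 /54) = 462713517 /13600000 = 34.02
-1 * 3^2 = -9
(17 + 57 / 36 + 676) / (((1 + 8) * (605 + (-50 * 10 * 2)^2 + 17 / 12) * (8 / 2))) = 0.00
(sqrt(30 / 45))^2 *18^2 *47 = 10152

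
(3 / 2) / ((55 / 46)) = 69 / 55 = 1.25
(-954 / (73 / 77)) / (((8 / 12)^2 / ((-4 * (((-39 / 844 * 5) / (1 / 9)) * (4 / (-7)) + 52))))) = 7419583314 / 15403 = 481697.29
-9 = -9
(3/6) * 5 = 5/2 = 2.50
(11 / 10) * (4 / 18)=11 / 45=0.24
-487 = -487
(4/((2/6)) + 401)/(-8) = -413/8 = -51.62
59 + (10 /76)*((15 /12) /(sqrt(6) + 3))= 8993 /152 - 25*sqrt(6) /456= 59.03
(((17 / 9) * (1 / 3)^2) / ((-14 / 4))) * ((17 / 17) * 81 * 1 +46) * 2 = -8636 / 567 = -15.23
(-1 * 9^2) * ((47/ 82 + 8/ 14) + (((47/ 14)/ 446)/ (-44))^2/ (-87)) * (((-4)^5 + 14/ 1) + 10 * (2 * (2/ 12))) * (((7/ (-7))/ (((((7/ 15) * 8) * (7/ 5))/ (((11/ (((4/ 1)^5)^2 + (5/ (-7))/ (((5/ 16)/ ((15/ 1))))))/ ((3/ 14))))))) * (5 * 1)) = -261750308493833195625/ 59883070956870791168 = -4.37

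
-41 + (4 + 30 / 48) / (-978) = -320821 / 7824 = -41.00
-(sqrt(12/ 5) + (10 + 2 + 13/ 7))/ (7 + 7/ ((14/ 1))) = -194/ 105 - 4* sqrt(15)/ 75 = -2.05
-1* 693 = -693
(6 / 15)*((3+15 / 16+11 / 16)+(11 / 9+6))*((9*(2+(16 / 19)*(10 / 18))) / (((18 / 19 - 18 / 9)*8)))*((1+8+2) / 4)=-1979813 / 57600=-34.37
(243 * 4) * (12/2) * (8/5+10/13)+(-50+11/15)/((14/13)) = 7519297/546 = 13771.61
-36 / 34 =-18 / 17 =-1.06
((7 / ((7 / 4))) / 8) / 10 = 1 / 20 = 0.05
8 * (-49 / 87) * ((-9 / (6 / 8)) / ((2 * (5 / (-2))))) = -1568 / 145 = -10.81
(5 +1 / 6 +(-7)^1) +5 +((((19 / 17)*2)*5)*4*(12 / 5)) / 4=3059 / 102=29.99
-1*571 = -571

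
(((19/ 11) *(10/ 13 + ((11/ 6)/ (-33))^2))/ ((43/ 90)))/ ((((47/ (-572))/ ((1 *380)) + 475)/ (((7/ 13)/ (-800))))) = -8220331/ 2077721558172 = -0.00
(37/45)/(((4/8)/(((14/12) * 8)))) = 2072/135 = 15.35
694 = 694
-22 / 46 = -11 / 23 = -0.48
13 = 13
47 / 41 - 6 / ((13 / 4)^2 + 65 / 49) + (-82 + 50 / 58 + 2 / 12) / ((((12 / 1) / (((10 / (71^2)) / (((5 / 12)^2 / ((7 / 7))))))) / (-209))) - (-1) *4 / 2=1746389507023 / 93112890715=18.76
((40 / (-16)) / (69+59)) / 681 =-5 / 174336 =-0.00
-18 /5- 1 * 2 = -28 /5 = -5.60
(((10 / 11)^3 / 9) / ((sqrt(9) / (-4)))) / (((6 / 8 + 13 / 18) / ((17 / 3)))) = -272000 / 634887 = -0.43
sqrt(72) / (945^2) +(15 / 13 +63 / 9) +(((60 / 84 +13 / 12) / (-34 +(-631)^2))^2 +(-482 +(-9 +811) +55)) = 2 * sqrt(2) / 297675 +5570810385975210157 / 14539356558456912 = 383.15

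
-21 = -21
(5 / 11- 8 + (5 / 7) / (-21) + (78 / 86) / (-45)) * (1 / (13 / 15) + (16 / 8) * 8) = -589176481 / 4519515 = -130.36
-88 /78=-44 /39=-1.13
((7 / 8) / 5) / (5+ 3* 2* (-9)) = -1 / 280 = -0.00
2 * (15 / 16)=15 / 8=1.88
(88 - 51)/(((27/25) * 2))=925/54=17.13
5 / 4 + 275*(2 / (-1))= -2195 / 4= -548.75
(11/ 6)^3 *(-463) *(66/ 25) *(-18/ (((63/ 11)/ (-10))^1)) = -74566613/ 315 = -236719.41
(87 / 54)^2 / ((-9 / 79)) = -66439 / 2916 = -22.78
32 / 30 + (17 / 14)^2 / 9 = 10853 / 8820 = 1.23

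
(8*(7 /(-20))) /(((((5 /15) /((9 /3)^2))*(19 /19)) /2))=-756 /5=-151.20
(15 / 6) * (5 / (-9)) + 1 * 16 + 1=281 / 18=15.61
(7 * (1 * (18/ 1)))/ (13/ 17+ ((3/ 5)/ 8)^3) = 137088000/ 832459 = 164.68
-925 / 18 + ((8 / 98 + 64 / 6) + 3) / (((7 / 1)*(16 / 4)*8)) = -5070337 / 98784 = -51.33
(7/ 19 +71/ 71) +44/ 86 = 1536/ 817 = 1.88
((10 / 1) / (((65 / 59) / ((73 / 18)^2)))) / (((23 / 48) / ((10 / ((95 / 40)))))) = 201223040 / 153387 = 1311.87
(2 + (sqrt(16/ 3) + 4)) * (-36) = -216 - 48 * sqrt(3) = -299.14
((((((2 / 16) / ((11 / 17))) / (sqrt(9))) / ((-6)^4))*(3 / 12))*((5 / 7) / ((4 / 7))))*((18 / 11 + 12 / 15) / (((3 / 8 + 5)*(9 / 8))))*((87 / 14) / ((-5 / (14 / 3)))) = -0.00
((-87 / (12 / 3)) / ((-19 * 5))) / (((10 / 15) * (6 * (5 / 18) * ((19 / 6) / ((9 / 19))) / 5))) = 21141 / 137180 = 0.15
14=14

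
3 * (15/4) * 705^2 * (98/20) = 27398503.12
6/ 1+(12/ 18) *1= 20/ 3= 6.67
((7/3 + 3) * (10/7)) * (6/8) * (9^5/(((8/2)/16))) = 9447840/7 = 1349691.43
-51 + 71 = 20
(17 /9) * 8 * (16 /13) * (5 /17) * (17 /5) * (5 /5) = 2176 /117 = 18.60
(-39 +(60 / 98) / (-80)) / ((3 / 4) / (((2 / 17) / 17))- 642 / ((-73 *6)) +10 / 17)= -18976131 / 53720611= -0.35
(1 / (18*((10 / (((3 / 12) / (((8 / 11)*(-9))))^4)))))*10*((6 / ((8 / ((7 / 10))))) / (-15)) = -102487 / 24766945689600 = -0.00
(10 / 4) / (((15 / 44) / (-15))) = -110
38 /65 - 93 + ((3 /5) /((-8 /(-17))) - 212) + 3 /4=-157243 /520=-302.39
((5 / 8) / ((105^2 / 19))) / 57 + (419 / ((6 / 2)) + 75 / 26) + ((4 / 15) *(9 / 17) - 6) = 319732453 / 2339064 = 136.69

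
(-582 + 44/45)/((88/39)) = -169949/660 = -257.50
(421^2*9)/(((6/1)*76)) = 531723/152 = 3498.18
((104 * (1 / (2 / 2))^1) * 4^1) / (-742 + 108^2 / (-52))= -2704 / 6281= -0.43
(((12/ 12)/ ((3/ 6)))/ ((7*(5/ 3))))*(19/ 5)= 114/ 175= 0.65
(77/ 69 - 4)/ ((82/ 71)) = -14129/ 5658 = -2.50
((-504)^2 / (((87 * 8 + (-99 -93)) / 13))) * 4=26208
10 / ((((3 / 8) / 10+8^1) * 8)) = 0.16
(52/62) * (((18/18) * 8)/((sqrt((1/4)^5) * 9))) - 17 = 1913/279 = 6.86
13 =13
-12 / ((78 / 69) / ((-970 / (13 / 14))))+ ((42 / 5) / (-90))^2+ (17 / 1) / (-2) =21066805937 / 1901250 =11080.50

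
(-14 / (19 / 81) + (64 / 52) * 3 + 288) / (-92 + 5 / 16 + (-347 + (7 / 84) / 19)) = -2750688 / 5201027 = -0.53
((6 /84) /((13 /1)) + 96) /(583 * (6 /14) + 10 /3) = 52419 /138242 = 0.38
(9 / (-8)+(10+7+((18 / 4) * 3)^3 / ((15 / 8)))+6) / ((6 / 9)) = 160089 / 80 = 2001.11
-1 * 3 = -3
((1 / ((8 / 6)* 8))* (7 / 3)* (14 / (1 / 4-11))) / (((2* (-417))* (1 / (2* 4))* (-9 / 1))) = -49 / 161379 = -0.00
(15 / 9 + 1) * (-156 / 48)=-26 / 3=-8.67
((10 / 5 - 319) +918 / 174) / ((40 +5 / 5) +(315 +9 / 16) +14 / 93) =-13451520 / 15392881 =-0.87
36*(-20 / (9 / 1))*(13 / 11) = -94.55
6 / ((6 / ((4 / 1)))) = 4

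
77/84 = 11/12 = 0.92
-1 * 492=-492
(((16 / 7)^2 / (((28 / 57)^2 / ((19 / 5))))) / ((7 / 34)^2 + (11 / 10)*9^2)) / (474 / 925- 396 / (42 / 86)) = -3451448800 / 3030361000303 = -0.00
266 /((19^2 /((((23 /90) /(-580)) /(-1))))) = 161 /495900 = 0.00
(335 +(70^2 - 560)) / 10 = 935 / 2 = 467.50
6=6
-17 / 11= -1.55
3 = 3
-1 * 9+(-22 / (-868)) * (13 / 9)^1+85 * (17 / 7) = 771299 / 3906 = 197.47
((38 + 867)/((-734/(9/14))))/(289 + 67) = -8145/3658256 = -0.00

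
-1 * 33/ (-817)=33/ 817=0.04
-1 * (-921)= 921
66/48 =11/8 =1.38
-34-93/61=-2167/61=-35.52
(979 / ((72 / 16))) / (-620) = -979 / 2790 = -0.35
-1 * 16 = -16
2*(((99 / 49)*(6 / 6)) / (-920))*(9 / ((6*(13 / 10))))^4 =-1002375 / 128752988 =-0.01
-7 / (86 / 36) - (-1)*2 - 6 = -298 / 43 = -6.93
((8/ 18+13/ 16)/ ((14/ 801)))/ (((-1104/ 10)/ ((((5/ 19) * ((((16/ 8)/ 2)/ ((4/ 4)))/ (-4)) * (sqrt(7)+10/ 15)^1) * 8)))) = 402725/ 1761984+402725 * sqrt(7)/ 1174656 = 1.14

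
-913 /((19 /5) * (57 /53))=-241945 /1083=-223.40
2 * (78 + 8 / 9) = 157.78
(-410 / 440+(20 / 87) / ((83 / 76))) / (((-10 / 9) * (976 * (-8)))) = -0.00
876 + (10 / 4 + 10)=1777 / 2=888.50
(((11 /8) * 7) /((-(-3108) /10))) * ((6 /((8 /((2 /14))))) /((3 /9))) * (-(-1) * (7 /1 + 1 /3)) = 605 /8288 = 0.07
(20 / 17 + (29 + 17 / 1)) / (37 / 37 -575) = -401 / 4879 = -0.08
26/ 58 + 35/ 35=42/ 29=1.45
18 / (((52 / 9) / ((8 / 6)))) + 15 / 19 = 1221 / 247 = 4.94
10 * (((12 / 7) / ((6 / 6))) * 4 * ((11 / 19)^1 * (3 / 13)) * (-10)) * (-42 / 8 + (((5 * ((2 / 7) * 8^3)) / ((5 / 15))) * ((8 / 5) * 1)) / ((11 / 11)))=-3887017200 / 12103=-321161.46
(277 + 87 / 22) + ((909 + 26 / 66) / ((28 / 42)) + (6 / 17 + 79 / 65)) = 40029181 / 24310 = 1646.61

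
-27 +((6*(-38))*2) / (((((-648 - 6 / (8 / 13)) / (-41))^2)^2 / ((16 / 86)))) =-18544492744235683 / 686800485042201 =-27.00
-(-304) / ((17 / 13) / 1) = 3952 / 17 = 232.47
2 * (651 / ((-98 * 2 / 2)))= -93 / 7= -13.29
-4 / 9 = -0.44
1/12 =0.08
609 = 609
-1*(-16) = 16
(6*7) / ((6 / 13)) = 91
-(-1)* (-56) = -56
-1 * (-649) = 649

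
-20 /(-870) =2 /87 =0.02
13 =13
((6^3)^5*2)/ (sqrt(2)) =470184984576*sqrt(2) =664941982011.56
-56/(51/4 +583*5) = -32/1673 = -0.02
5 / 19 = 0.26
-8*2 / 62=-8 / 31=-0.26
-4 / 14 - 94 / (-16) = 313 / 56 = 5.59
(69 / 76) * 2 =1.82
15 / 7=2.14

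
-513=-513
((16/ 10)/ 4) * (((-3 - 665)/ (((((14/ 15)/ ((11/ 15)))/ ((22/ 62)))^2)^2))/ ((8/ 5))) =-35797933127/ 35477982736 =-1.01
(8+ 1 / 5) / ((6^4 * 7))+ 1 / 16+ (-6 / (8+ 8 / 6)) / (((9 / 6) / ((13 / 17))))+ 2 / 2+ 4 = 912943 / 192780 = 4.74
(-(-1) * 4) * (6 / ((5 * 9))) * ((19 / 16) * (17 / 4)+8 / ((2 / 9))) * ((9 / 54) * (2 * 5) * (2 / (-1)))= -2627 / 36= -72.97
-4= -4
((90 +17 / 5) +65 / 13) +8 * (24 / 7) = 4404 / 35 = 125.83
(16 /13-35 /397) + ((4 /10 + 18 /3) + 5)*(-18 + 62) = 12973273 /25805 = 502.74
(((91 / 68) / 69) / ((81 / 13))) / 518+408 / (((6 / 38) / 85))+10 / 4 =6177192284509 / 28123848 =219642.50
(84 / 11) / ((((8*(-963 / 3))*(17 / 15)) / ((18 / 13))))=-945 / 260117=-0.00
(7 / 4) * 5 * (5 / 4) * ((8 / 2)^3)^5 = 11744051200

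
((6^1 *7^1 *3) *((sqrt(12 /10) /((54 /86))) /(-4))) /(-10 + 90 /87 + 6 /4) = 8729 *sqrt(30) /6495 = 7.36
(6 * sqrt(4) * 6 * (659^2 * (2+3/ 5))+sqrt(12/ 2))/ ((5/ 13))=13 * sqrt(6)/ 5+5284331208/ 25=211373254.69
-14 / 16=-7 / 8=-0.88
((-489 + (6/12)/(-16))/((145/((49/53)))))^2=587983773601/60476646400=9.72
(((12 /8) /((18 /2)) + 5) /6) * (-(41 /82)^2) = -31 /144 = -0.22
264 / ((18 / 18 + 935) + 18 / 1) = 44 / 159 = 0.28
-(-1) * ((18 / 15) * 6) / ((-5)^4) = 36 / 3125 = 0.01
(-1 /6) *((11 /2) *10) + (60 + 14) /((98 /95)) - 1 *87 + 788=763.57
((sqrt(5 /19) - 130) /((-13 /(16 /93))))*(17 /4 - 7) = -440 /93 + 44*sqrt(95) /22971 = -4.71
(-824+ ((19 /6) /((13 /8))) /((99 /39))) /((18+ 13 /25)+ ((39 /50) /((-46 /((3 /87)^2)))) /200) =-31529090000000 /709300068939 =-44.45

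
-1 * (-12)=12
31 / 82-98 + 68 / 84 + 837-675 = 112253 / 1722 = 65.19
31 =31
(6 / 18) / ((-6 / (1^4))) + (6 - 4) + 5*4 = 395 / 18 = 21.94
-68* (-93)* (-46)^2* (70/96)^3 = 11952821125/2304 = 5187856.39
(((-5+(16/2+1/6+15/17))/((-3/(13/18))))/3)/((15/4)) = -5369/61965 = -0.09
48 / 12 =4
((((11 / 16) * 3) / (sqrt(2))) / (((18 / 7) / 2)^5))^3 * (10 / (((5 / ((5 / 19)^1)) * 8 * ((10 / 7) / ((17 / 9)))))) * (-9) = -751961519998361827 * sqrt(2) / 18990543957492105216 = -0.06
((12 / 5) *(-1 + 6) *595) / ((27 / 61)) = 145180 / 9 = 16131.11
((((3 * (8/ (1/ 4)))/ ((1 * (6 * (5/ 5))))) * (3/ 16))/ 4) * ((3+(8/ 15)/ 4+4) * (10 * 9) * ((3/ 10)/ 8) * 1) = 2889/ 160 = 18.06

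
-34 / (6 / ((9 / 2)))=-51 / 2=-25.50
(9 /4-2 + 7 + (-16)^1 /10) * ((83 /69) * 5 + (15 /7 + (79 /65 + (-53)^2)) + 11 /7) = 10004132611 /627900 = 15932.68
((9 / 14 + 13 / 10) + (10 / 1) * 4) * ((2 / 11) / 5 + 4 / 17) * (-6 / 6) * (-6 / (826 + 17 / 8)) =17897856 / 216803125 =0.08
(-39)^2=1521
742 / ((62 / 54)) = 20034 / 31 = 646.26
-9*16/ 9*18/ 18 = -16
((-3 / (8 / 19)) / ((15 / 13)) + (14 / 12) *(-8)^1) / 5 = -1861 / 600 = -3.10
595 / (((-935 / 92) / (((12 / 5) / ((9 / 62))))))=-159712 / 165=-967.95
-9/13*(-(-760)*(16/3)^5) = -796917760/351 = -2270420.97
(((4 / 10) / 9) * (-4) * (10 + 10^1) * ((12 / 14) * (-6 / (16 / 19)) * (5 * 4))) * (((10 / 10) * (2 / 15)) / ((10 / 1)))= 608 / 105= 5.79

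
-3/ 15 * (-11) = 11/ 5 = 2.20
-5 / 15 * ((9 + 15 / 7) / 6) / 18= -0.03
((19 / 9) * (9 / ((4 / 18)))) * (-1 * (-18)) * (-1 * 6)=-9234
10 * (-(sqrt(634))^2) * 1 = -6340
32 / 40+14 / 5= 18 / 5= 3.60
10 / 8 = 5 / 4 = 1.25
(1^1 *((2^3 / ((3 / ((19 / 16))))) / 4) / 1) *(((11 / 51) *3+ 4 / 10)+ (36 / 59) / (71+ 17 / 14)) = 33893473 / 40561320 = 0.84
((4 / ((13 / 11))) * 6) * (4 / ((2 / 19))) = 10032 / 13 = 771.69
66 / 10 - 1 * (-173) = 898 / 5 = 179.60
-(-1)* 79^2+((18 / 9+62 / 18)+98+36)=57424 / 9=6380.44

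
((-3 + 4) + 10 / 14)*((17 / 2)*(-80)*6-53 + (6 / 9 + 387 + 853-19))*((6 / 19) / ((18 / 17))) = -593912 / 399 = -1488.50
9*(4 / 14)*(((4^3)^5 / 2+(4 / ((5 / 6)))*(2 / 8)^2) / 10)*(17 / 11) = 821412495819 / 3850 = 213353895.02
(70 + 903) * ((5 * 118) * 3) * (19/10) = 3272199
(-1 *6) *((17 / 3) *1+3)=-52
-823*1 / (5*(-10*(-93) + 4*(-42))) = -823 / 3810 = -0.22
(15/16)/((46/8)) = 15/92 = 0.16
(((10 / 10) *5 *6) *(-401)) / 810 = -401 / 27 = -14.85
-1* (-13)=13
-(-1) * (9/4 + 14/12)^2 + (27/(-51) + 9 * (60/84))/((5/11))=2112163/85680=24.65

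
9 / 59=0.15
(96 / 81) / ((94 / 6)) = 32 / 423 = 0.08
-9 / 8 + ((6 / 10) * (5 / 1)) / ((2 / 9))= 99 / 8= 12.38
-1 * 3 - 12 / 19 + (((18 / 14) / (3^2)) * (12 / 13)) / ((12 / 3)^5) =-3.63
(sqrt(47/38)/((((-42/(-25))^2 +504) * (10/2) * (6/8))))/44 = 0.00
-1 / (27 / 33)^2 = -1.49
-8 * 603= -4824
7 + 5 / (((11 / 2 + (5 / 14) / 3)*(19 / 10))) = 8372 / 1121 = 7.47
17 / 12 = 1.42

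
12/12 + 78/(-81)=1/27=0.04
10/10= 1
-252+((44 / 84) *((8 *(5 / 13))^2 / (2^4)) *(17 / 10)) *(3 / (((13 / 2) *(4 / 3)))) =-3872703 / 15379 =-251.82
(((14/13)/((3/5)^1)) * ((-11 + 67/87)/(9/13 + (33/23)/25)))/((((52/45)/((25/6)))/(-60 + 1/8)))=536218046875/101409984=5287.63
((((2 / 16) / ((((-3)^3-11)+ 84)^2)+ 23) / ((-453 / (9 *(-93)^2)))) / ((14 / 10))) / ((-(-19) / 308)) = -555628409325 / 12141608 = -45762.34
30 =30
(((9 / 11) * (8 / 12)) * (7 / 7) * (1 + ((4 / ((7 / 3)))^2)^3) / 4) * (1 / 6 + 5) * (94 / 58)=4521993281 / 150120124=30.12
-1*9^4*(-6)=39366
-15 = -15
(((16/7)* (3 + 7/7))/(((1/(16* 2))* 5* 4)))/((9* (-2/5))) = -256/63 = -4.06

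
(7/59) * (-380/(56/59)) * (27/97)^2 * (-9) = 623295/18818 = 33.12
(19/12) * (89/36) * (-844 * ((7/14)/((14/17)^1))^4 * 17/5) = -506606397457/331914240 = -1526.32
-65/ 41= -1.59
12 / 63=4 / 21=0.19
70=70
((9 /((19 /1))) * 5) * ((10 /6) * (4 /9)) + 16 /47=5612 /2679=2.09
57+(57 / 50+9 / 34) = 24822 / 425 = 58.40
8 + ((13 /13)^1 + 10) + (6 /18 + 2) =64 /3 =21.33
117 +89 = 206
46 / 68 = 23 / 34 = 0.68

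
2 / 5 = 0.40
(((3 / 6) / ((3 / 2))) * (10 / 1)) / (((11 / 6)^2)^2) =4320 / 14641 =0.30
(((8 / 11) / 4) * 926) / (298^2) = 463 / 244211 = 0.00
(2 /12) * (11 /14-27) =-367 /84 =-4.37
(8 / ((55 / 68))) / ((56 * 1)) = 68 / 385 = 0.18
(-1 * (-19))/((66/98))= 931/33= 28.21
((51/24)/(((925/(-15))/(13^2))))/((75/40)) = -2873/925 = -3.11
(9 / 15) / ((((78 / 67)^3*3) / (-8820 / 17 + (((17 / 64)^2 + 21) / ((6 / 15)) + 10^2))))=-3067248144149 / 66088009728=-46.41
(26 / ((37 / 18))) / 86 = 234 / 1591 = 0.15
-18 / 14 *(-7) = 9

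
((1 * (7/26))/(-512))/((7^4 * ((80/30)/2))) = -3/18264064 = -0.00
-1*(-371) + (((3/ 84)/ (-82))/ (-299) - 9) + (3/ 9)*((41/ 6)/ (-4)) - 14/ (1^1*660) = 15351741956/ 42477435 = 361.41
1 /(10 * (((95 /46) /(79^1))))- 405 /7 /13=-27028 /43225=-0.63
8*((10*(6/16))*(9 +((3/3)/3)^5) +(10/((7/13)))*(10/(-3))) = -127640/567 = -225.11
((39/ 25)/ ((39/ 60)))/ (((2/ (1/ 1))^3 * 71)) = 3/ 710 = 0.00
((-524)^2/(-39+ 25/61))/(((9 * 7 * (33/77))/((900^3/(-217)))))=226113336000000/255409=885299014.52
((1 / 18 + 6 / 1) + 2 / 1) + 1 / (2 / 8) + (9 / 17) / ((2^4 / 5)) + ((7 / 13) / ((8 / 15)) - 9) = 4.23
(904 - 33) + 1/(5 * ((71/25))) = 61846/71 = 871.07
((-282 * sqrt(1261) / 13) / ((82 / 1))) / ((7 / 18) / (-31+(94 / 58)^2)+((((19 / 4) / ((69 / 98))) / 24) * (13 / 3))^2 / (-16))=21603991375872 * sqrt(1261) / 8692623855461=88.26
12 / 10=6 / 5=1.20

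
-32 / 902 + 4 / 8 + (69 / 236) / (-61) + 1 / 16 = 13562521 / 25970384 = 0.52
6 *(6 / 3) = 12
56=56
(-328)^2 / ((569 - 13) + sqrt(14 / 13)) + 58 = 505352442 / 2009377 - 53792 * sqrt(182) / 2009377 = 251.14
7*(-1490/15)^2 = 621628/9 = 69069.78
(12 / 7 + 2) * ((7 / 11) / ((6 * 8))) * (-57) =-2.81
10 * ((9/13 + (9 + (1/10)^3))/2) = 126013/2600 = 48.47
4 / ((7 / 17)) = 68 / 7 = 9.71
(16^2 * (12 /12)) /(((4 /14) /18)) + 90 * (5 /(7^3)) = 5532354 /343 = 16129.31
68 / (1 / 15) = 1020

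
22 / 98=11 / 49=0.22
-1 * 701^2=-491401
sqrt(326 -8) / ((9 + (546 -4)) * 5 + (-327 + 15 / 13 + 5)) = 13 * sqrt(318) / 31644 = 0.01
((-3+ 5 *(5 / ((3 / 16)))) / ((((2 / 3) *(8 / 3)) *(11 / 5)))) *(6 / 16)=17595 / 1408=12.50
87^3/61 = 658503/61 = 10795.13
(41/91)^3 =68921/753571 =0.09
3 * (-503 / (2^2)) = -1509 / 4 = -377.25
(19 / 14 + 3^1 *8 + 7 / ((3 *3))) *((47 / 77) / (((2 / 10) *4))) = 773855 / 38808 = 19.94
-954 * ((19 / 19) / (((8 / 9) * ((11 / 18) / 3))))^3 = -6844428639 / 42592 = -160697.52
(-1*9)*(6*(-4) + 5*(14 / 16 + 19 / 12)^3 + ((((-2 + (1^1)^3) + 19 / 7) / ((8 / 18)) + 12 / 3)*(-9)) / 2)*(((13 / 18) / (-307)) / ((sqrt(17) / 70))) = 93885545*sqrt(17) / 72147456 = 5.37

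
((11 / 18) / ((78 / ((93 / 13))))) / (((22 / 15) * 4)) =0.01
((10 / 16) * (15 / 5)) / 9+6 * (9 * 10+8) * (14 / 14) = 14117 / 24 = 588.21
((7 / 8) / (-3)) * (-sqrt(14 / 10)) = 7 * sqrt(35) / 120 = 0.35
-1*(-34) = 34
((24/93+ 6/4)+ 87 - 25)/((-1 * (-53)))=3953/3286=1.20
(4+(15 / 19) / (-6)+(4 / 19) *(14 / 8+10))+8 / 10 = 1357 / 190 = 7.14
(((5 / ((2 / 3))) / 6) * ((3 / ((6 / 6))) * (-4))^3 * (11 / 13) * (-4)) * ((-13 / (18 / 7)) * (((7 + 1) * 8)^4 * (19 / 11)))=-1071057469440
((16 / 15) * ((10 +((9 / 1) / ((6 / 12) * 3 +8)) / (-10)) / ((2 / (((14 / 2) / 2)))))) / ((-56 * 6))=-941 / 17100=-0.06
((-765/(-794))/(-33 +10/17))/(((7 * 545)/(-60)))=78030/166903961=0.00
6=6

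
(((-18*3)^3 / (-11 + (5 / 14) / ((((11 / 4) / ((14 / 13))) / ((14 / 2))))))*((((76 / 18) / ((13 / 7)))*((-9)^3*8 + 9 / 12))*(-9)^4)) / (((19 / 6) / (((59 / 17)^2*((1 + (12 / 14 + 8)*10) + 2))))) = -197154390460929996600 / 414137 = -476060797419525.41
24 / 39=8 / 13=0.62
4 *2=8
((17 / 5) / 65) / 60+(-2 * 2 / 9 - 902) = -52792949 / 58500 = -902.44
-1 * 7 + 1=-6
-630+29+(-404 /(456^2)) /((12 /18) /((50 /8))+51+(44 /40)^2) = -8172487453 /13598148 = -601.00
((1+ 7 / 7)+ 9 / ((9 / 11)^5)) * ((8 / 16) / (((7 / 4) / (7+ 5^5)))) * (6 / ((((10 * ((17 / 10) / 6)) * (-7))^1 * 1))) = -161632544 / 22491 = -7186.54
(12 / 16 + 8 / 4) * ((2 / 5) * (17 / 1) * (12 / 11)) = 20.40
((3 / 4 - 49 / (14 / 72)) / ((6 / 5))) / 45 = -4.65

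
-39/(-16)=39/16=2.44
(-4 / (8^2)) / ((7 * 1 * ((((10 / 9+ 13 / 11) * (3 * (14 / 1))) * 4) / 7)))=-33 / 203392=-0.00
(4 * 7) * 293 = 8204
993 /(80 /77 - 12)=-76461 /844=-90.59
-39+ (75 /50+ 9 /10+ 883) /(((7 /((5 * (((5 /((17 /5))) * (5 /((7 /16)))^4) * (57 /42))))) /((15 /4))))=161496881998713 /2000033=80747108.67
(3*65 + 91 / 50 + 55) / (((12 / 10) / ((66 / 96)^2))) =507837 / 5120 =99.19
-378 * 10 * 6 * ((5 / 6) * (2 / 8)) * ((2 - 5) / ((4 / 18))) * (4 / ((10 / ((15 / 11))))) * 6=2296350 / 11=208759.09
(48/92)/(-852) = -1/1633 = -0.00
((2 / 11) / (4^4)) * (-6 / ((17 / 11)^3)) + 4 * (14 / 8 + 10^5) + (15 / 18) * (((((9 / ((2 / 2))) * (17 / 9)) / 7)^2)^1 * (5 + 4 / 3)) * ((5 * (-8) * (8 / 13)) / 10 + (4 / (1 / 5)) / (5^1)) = 721154406095113 / 1802638656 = 400054.89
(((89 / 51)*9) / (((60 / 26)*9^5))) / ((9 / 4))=2314 / 45172485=0.00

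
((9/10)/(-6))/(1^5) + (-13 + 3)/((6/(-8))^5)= 204071/4860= 41.99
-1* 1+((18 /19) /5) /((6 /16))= -47 /95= -0.49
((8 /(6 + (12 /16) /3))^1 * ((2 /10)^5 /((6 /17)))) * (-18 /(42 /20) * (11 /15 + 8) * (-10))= 285056 /328125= 0.87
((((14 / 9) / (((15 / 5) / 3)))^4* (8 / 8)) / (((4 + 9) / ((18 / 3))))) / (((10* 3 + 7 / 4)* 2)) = 153664 / 3610737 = 0.04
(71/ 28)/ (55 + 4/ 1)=71/ 1652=0.04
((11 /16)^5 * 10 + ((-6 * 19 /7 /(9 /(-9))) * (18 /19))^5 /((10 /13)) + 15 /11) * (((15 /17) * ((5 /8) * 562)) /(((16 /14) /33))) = 6964896683538072256995 /684795625472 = 10170766903.98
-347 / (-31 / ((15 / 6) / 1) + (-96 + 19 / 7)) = 12145 / 3699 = 3.28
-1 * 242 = -242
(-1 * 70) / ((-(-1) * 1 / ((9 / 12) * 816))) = -42840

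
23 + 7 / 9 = 214 / 9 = 23.78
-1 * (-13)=13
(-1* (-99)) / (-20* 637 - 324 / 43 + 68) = -473 / 60580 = -0.01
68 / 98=34 / 49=0.69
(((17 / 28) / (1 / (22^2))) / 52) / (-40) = -2057 / 14560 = -0.14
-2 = -2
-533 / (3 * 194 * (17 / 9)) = -1599 / 3298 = -0.48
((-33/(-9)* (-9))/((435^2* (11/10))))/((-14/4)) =0.00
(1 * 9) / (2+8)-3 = -21 / 10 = -2.10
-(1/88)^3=-1/681472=-0.00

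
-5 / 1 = -5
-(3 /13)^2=-9 /169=-0.05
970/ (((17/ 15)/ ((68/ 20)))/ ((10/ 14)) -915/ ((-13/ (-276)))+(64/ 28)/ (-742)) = -491222550/ 9837460933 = -0.05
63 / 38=1.66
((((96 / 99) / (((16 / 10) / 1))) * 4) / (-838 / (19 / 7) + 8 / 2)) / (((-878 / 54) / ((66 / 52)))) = 684 / 1101451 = 0.00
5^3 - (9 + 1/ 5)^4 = -4399331/ 625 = -7038.93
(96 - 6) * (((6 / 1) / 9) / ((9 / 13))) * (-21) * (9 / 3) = -5460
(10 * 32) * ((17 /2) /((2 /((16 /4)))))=5440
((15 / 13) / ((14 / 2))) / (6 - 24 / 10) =25 / 546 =0.05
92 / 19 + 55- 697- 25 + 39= -11840 / 19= -623.16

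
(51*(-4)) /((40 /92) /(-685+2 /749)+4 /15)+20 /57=-342882087610 /447349737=-766.47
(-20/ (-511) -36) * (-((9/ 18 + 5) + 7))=229700/ 511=449.51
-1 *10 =-10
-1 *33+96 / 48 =-31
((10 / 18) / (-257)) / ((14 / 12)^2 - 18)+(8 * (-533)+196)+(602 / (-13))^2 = -50045018604 / 26016367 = -1923.60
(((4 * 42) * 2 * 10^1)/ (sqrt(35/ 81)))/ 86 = 432 * sqrt(35)/ 43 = 59.44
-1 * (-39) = 39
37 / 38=0.97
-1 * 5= -5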